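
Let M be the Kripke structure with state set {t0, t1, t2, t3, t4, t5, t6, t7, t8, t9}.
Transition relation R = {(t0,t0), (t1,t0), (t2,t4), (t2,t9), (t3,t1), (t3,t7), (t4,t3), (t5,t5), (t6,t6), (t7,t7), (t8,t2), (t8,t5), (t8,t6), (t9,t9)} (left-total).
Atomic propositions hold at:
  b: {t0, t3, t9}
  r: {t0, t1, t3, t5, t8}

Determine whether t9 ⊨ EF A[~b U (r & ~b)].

No

Sat(~b) = {t1, t2, t4, t5, t6, t7, t8}
Sat(r & ~b) = {t1, t5, t8}
A[~b U (r & ~b)]: least fixpoint, start Z0 = Sat((r & ~b)) = {t1, t5, t8}, add states in Sat(~b) with every successor in Z. Already a fixed point.
Sat(A[~b U (r & ~b)]) = {t1, t5, t8}
EF A[~b U (r & ~b)]: least fixpoint, start Z0 = {t1, t5, t8}, add states with some successor in Z. Z1 = {t1, t3, t5, t8}; Z2 = {t1, t3, t4, t5, t8}; Z3 = {t1, t2, t3, t4, t5, t8}; fixed.
Sat(EF A[~b U (r & ~b)]) = {t1, t2, t3, t4, t5, t8}
t9 ∉ Sat(EF A[~b U (r & ~b)]) = {t1, t2, t3, t4, t5, t8}, so the formula does not hold at t9.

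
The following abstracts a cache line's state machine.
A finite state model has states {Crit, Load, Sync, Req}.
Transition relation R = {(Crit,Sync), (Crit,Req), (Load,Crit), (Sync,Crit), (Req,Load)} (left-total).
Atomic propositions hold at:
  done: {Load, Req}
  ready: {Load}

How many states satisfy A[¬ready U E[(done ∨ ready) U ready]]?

Sat(¬ready) = {Crit, Sync, Req}
Sat(done ∨ ready) = {Load, Req}
E[(done ∨ ready) U ready]: least fixpoint, start Z0 = Sat(ready) = {Load}, add states in Sat(done ∨ ready) with some successor in Z. Z1 = {Load, Req}; fixed.
Sat(E[(done ∨ ready) U ready]) = {Load, Req}
A[¬ready U E[(done ∨ ready) U ready]]: least fixpoint, start Z0 = Sat(E[(done ∨ ready) U ready]) = {Load, Req}, add states in Sat(¬ready) with every successor in Z. Already a fixed point.
Sat(A[¬ready U E[(done ∨ ready) U ready]]) = {Load, Req}
|Sat(A[¬ready U E[(done ∨ ready) U ready]])| = |{Load, Req}| = 2.

2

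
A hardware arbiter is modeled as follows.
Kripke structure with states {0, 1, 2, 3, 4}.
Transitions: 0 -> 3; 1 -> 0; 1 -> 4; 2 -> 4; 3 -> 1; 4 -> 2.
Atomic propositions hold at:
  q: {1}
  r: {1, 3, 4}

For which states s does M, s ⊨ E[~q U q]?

Sat(~q) = {0, 2, 3, 4}
E[~q U q]: least fixpoint, start Z0 = Sat(q) = {1}, add states in Sat(~q) with some successor in Z. Z1 = {1, 3}; Z2 = {0, 1, 3}; fixed.
Sat(E[~q U q]) = {0, 1, 3}

{0, 1, 3}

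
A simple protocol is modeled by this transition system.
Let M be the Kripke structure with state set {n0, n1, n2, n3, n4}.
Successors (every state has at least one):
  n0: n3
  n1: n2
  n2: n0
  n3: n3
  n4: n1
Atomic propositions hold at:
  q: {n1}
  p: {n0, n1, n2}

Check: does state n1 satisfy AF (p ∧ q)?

Yes

Sat(p ∧ q) = {n1}
AF (p ∧ q): least fixpoint, start Z0 = {n1}, add states with every successor in Z. Z1 = {n1, n4}; fixed.
Sat(AF (p ∧ q)) = {n1, n4}
n1 ∈ Sat(AF (p ∧ q)) = {n1, n4}, so the formula holds at n1.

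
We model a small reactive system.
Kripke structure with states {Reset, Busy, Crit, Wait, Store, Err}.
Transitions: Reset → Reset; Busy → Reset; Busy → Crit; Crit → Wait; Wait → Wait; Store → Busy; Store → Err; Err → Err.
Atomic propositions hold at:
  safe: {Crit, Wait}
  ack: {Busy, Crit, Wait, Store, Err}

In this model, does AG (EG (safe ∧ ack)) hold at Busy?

Sat(safe ∧ ack) = {Crit, Wait}
EG (safe ∧ ack): greatest fixpoint, start Z0 = {Crit, Wait}, keep only states in Sat with some successor in Z. Already a fixed point.
Sat(EG (safe ∧ ack)) = {Crit, Wait}
AG (EG (safe ∧ ack)): greatest fixpoint, start Z0 = {Crit, Wait}, keep only states in Sat with every successor in Z. Already a fixed point.
Sat(AG (EG (safe ∧ ack))) = {Crit, Wait}
Busy ∉ Sat(AG (EG (safe ∧ ack))) = {Crit, Wait}, so the formula does not hold at Busy.

No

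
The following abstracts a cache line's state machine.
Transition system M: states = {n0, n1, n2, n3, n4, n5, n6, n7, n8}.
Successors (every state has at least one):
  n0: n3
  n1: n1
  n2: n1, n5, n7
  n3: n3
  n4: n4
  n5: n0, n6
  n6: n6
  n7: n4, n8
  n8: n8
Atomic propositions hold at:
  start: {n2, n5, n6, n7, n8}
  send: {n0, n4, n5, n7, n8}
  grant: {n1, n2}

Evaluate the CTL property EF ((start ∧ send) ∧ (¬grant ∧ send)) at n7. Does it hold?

Yes

Sat(start ∧ send) = {n5, n7, n8}
Sat(¬grant) = {n0, n3, n4, n5, n6, n7, n8}
Sat(¬grant ∧ send) = {n0, n4, n5, n7, n8}
Sat((start ∧ send) ∧ (¬grant ∧ send)) = {n5, n7, n8}
EF ((start ∧ send) ∧ (¬grant ∧ send)): least fixpoint, start Z0 = {n5, n7, n8}, add states with some successor in Z. Z1 = {n2, n5, n7, n8}; fixed.
Sat(EF ((start ∧ send) ∧ (¬grant ∧ send))) = {n2, n5, n7, n8}
n7 ∈ Sat(EF ((start ∧ send) ∧ (¬grant ∧ send))) = {n2, n5, n7, n8}, so the formula holds at n7.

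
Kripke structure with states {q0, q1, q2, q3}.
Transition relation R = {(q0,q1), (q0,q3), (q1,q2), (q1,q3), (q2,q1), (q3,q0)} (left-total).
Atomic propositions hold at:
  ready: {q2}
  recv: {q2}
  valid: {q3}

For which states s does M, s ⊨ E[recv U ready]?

E[recv U ready]: least fixpoint, start Z0 = Sat(ready) = {q2}, add states in Sat(recv) with some successor in Z. Already a fixed point.
Sat(E[recv U ready]) = {q2}

{q2}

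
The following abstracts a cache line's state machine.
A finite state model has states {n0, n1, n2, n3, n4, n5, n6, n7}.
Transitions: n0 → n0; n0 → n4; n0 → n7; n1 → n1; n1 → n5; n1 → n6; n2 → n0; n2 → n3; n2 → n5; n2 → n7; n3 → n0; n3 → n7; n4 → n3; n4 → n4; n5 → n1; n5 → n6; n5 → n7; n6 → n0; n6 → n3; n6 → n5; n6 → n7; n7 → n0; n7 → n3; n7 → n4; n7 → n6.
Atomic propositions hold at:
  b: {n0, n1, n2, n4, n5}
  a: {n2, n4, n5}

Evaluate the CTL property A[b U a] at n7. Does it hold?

A[b U a]: least fixpoint, start Z0 = Sat(a) = {n2, n4, n5}, add states in Sat(b) with every successor in Z. Already a fixed point.
Sat(A[b U a]) = {n2, n4, n5}
n7 ∉ Sat(A[b U a]) = {n2, n4, n5}, so the formula does not hold at n7.

No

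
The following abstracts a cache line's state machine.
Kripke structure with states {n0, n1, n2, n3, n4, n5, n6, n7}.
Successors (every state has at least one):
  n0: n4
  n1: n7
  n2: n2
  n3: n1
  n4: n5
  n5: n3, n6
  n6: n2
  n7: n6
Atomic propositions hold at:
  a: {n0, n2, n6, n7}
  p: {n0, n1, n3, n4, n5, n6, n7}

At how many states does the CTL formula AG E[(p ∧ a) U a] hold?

Sat(p ∧ a) = {n0, n6, n7}
E[(p ∧ a) U a]: least fixpoint, start Z0 = Sat(a) = {n0, n2, n6, n7}, add states in Sat(p ∧ a) with some successor in Z. Already a fixed point.
Sat(E[(p ∧ a) U a]) = {n0, n2, n6, n7}
AG E[(p ∧ a) U a]: greatest fixpoint, start Z0 = {n0, n2, n6, n7}, keep only states in Sat with every successor in Z. Z1 = {n2, n6, n7}; fixed.
Sat(AG E[(p ∧ a) U a]) = {n2, n6, n7}
|Sat(AG E[(p ∧ a) U a])| = |{n2, n6, n7}| = 3.

3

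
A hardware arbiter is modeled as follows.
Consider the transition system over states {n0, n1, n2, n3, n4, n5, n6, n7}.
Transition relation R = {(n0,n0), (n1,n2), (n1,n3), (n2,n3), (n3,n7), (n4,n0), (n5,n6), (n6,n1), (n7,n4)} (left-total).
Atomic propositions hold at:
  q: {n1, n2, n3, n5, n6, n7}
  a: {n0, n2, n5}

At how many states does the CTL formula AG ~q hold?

2

Sat(~q) = {n0, n4}
AG ~q: greatest fixpoint, start Z0 = {n0, n4}, keep only states in Sat with every successor in Z. Already a fixed point.
Sat(AG ~q) = {n0, n4}
|Sat(AG ~q)| = |{n0, n4}| = 2.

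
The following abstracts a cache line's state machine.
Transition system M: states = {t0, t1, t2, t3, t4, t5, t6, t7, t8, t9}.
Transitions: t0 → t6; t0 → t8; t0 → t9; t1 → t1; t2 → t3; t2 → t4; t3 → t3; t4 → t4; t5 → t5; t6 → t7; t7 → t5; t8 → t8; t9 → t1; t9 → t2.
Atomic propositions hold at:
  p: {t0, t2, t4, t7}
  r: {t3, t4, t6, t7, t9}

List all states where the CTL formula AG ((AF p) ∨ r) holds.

AF p: least fixpoint, start Z0 = {t0, t2, t4, t7}, add states with every successor in Z. Z1 = {t0, t2, t4, t6, t7}; fixed.
Sat(AF p) = {t0, t2, t4, t6, t7}
Sat((AF p) ∨ r) = {t0, t2, t3, t4, t6, t7, t9}
AG ((AF p) ∨ r): greatest fixpoint, start Z0 = {t0, t2, t3, t4, t6, t7, t9}, keep only states in Sat with every successor in Z. Z1 = {t2, t3, t4, t6}; Z2 = {t2, t3, t4}; fixed.
Sat(AG ((AF p) ∨ r)) = {t2, t3, t4}

{t2, t3, t4}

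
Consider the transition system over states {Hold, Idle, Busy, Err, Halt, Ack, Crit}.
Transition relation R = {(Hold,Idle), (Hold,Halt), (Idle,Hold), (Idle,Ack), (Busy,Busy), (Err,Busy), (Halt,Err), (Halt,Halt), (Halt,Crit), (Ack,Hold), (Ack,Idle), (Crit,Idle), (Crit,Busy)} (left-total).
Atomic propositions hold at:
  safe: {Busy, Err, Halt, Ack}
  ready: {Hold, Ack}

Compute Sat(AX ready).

{Idle}

Sat(AX ready) = {s : every successor in {Hold, Ack}} = {Idle}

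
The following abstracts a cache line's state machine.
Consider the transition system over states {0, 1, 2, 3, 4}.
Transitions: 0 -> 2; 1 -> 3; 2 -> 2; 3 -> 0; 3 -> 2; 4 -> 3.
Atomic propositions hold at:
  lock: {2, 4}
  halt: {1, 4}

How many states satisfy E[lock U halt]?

E[lock U halt]: least fixpoint, start Z0 = Sat(halt) = {1, 4}, add states in Sat(lock) with some successor in Z. Already a fixed point.
Sat(E[lock U halt]) = {1, 4}
|Sat(E[lock U halt])| = |{1, 4}| = 2.

2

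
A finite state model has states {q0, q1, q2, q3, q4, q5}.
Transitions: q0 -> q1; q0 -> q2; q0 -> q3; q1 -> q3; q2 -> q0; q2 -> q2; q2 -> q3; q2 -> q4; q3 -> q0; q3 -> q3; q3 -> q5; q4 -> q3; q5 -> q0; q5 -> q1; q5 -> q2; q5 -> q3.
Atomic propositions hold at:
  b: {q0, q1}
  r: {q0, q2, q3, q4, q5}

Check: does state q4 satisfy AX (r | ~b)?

Yes

Sat(~b) = {q2, q3, q4, q5}
Sat(r | ~b) = {q0, q2, q3, q4, q5}
Sat(AX (r | ~b)) = {s : every successor in {q0, q2, q3, q4, q5}} = {q1, q2, q3, q4}
q4 ∈ Sat(AX (r | ~b)) = {q1, q2, q3, q4}, so the formula holds at q4.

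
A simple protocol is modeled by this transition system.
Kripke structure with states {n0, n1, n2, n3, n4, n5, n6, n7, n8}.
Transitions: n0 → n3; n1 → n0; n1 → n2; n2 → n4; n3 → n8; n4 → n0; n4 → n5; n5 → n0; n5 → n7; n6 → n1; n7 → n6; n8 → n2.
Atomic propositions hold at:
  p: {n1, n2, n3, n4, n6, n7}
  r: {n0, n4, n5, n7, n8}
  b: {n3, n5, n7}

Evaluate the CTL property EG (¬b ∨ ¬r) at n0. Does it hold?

Yes

Sat(¬b) = {n0, n1, n2, n4, n6, n8}
Sat(¬r) = {n1, n2, n3, n6}
Sat(¬b ∨ ¬r) = {n0, n1, n2, n3, n4, n6, n8}
EG (¬b ∨ ¬r): greatest fixpoint, start Z0 = {n0, n1, n2, n3, n4, n6, n8}, keep only states in Sat with some successor in Z. Already a fixed point.
Sat(EG (¬b ∨ ¬r)) = {n0, n1, n2, n3, n4, n6, n8}
n0 ∈ Sat(EG (¬b ∨ ¬r)) = {n0, n1, n2, n3, n4, n6, n8}, so the formula holds at n0.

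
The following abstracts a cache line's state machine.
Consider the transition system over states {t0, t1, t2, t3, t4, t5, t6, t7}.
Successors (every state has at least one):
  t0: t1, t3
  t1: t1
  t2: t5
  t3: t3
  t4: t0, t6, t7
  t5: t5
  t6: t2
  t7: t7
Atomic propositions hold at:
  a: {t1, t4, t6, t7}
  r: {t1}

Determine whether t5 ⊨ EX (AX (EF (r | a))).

No

Sat(r | a) = {t1, t4, t6, t7}
EF (r | a): least fixpoint, start Z0 = {t1, t4, t6, t7}, add states with some successor in Z. Z1 = {t0, t1, t4, t6, t7}; fixed.
Sat(EF (r | a)) = {t0, t1, t4, t6, t7}
Sat(AX (EF (r | a))) = {s : every successor in {t0, t1, t4, t6, t7}} = {t1, t4, t7}
Sat(EX (AX (EF (r | a)))) = {s : some successor in {t1, t4, t7}} = {t0, t1, t4, t7}
t5 ∉ Sat(EX (AX (EF (r | a)))) = {t0, t1, t4, t7}, so the formula does not hold at t5.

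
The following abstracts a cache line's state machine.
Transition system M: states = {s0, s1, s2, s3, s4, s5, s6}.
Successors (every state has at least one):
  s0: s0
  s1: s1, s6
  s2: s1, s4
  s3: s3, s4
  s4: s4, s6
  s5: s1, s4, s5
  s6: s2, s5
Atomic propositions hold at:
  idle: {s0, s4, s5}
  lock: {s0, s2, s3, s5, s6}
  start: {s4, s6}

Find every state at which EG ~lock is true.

{s1, s4}

Sat(~lock) = {s1, s4}
EG ~lock: greatest fixpoint, start Z0 = {s1, s4}, keep only states in Sat with some successor in Z. Already a fixed point.
Sat(EG ~lock) = {s1, s4}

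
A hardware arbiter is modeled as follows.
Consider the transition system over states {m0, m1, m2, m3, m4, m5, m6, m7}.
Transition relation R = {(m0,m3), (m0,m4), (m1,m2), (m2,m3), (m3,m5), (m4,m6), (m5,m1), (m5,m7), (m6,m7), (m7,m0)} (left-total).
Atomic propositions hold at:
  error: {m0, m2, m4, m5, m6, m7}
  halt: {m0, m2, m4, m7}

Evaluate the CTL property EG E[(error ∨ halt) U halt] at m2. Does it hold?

Sat(error ∨ halt) = {m0, m2, m4, m5, m6, m7}
E[(error ∨ halt) U halt]: least fixpoint, start Z0 = Sat(halt) = {m0, m2, m4, m7}, add states in Sat(error ∨ halt) with some successor in Z. Z1 = {m0, m2, m4, m5, m6, m7}; fixed.
Sat(E[(error ∨ halt) U halt]) = {m0, m2, m4, m5, m6, m7}
EG E[(error ∨ halt) U halt]: greatest fixpoint, start Z0 = {m0, m2, m4, m5, m6, m7}, keep only states in Sat with some successor in Z. Z1 = {m0, m4, m5, m6, m7}; fixed.
Sat(EG E[(error ∨ halt) U halt]) = {m0, m4, m5, m6, m7}
m2 ∉ Sat(EG E[(error ∨ halt) U halt]) = {m0, m4, m5, m6, m7}, so the formula does not hold at m2.

No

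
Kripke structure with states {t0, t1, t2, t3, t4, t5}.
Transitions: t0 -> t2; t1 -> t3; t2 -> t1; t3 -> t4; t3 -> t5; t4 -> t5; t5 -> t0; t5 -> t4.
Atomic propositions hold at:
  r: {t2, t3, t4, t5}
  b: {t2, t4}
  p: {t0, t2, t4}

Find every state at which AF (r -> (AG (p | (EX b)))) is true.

{t0, t1, t2}

Sat(EX b) = {s : some successor in {t2, t4}} = {t0, t3, t5}
Sat(p | (EX b)) = {t0, t2, t3, t4, t5}
AG (p | (EX b)): greatest fixpoint, start Z0 = {t0, t2, t3, t4, t5}, keep only states in Sat with every successor in Z. Z1 = {t0, t3, t4, t5}; Z2 = {t3, t4, t5}; Z3 = {t3, t4}; Z4 = ∅; fixed.
Sat(AG (p | (EX b))) = ∅
Sat(r -> (AG (p | (EX b)))) = {t0, t1}
AF (r -> (AG (p | (EX b)))): least fixpoint, start Z0 = {t0, t1}, add states with every successor in Z. Z1 = {t0, t1, t2}; fixed.
Sat(AF (r -> (AG (p | (EX b))))) = {t0, t1, t2}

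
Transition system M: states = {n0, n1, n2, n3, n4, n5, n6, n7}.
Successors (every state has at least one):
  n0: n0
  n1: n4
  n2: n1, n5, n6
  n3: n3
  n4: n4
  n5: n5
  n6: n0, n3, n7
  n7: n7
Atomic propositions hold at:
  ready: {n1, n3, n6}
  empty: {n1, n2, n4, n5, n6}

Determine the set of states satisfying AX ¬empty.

{n0, n3, n6, n7}

Sat(¬empty) = {n0, n3, n7}
Sat(AX ¬empty) = {s : every successor in {n0, n3, n7}} = {n0, n3, n6, n7}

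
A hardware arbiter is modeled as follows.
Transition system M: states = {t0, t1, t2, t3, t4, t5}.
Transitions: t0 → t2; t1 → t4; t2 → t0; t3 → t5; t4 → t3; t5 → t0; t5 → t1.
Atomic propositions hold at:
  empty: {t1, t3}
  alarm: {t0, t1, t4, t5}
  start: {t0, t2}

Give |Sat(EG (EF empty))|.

4

EF empty: least fixpoint, start Z0 = {t1, t3}, add states with some successor in Z. Z1 = {t1, t3, t4, t5}; fixed.
Sat(EF empty) = {t1, t3, t4, t5}
EG (EF empty): greatest fixpoint, start Z0 = {t1, t3, t4, t5}, keep only states in Sat with some successor in Z. Already a fixed point.
Sat(EG (EF empty)) = {t1, t3, t4, t5}
|Sat(EG (EF empty))| = |{t1, t3, t4, t5}| = 4.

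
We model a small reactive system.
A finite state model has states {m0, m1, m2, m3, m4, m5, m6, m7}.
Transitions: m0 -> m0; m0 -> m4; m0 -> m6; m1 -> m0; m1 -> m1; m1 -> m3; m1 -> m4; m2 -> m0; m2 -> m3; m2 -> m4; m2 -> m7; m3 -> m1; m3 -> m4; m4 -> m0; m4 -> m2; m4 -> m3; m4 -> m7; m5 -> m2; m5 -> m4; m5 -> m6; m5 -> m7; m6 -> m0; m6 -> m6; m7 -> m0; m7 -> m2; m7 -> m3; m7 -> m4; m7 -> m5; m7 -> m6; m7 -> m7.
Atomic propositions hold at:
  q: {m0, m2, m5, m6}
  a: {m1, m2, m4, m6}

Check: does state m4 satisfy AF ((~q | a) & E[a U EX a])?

Yes

Sat(~q) = {m1, m3, m4, m7}
Sat(~q | a) = {m1, m2, m3, m4, m6, m7}
Sat(EX a) = {s : some successor in {m1, m2, m4, m6}} = {m0, m1, m2, m3, m4, m5, m6, m7}
E[a U EX a]: least fixpoint, start Z0 = Sat(EX a) = {m0, m1, m2, m3, m4, m5, m6, m7}, add states in Sat(a) with some successor in Z. Already a fixed point.
Sat(E[a U EX a]) = {m0, m1, m2, m3, m4, m5, m6, m7}
Sat((~q | a) & E[a U EX a]) = {m1, m2, m3, m4, m6, m7}
AF ((~q | a) & E[a U EX a]): least fixpoint, start Z0 = {m1, m2, m3, m4, m6, m7}, add states with every successor in Z. Z1 = {m1, m2, m3, m4, m5, m6, m7}; fixed.
Sat(AF ((~q | a) & E[a U EX a])) = {m1, m2, m3, m4, m5, m6, m7}
m4 ∈ Sat(AF ((~q | a) & E[a U EX a])) = {m1, m2, m3, m4, m5, m6, m7}, so the formula holds at m4.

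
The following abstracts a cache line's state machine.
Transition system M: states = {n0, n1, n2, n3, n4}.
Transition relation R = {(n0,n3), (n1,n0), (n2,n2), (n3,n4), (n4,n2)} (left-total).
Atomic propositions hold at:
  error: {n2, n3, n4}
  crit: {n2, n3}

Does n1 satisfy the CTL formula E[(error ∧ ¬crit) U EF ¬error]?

Yes

Sat(¬crit) = {n0, n1, n4}
Sat(error ∧ ¬crit) = {n4}
Sat(¬error) = {n0, n1}
EF ¬error: least fixpoint, start Z0 = {n0, n1}, add states with some successor in Z. Already a fixed point.
Sat(EF ¬error) = {n0, n1}
E[(error ∧ ¬crit) U EF ¬error]: least fixpoint, start Z0 = Sat(EF ¬error) = {n0, n1}, add states in Sat(error ∧ ¬crit) with some successor in Z. Already a fixed point.
Sat(E[(error ∧ ¬crit) U EF ¬error]) = {n0, n1}
n1 ∈ Sat(E[(error ∧ ¬crit) U EF ¬error]) = {n0, n1}, so the formula holds at n1.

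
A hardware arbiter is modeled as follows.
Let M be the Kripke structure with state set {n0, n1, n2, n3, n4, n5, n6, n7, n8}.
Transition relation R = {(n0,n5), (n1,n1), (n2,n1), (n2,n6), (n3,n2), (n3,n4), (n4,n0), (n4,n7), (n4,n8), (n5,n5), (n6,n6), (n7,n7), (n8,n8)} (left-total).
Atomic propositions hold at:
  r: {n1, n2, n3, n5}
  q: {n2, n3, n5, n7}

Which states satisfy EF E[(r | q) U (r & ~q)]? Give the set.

{n1, n2, n3}

Sat(r | q) = {n1, n2, n3, n5, n7}
Sat(~q) = {n0, n1, n4, n6, n8}
Sat(r & ~q) = {n1}
E[(r | q) U (r & ~q)]: least fixpoint, start Z0 = Sat((r & ~q)) = {n1}, add states in Sat(r | q) with some successor in Z. Z1 = {n1, n2}; Z2 = {n1, n2, n3}; fixed.
Sat(E[(r | q) U (r & ~q)]) = {n1, n2, n3}
EF E[(r | q) U (r & ~q)]: least fixpoint, start Z0 = {n1, n2, n3}, add states with some successor in Z. Already a fixed point.
Sat(EF E[(r | q) U (r & ~q)]) = {n1, n2, n3}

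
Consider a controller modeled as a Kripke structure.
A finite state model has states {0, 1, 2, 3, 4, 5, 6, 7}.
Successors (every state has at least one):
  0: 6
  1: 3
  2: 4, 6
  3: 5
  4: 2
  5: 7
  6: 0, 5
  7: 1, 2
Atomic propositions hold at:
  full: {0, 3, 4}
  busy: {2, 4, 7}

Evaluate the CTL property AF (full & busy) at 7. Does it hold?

Sat(full & busy) = {4}
AF (full & busy): least fixpoint, start Z0 = {4}, add states with every successor in Z. Already a fixed point.
Sat(AF (full & busy)) = {4}
7 ∉ Sat(AF (full & busy)) = {4}, so the formula does not hold at 7.

No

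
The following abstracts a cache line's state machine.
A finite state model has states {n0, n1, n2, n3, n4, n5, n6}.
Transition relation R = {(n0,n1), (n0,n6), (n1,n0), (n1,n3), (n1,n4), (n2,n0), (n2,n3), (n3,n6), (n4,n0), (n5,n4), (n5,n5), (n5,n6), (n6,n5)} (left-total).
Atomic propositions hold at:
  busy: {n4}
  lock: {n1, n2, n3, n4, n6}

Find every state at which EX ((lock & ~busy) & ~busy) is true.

{n0, n1, n2, n3, n5}

Sat(~busy) = {n0, n1, n2, n3, n5, n6}
Sat(lock & ~busy) = {n1, n2, n3, n6}
Sat((lock & ~busy) & ~busy) = {n1, n2, n3, n6}
Sat(EX ((lock & ~busy) & ~busy)) = {s : some successor in {n1, n2, n3, n6}} = {n0, n1, n2, n3, n5}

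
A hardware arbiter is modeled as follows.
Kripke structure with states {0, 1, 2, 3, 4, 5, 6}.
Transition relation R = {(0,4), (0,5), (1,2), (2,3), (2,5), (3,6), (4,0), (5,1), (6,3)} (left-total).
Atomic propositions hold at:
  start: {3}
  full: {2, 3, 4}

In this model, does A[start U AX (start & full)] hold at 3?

Yes

Sat(start & full) = {3}
Sat(AX (start & full)) = {s : every successor in {3}} = {6}
A[start U AX (start & full)]: least fixpoint, start Z0 = Sat(AX (start & full)) = {6}, add states in Sat(start) with every successor in Z. Z1 = {3, 6}; fixed.
Sat(A[start U AX (start & full)]) = {3, 6}
3 ∈ Sat(A[start U AX (start & full)]) = {3, 6}, so the formula holds at 3.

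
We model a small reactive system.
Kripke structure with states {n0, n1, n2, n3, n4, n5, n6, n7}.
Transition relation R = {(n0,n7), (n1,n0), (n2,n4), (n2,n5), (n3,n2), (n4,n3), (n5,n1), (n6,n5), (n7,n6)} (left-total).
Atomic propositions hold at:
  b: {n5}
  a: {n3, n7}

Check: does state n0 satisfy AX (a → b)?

Sat(a → b) = {n0, n1, n2, n4, n5, n6}
Sat(AX (a → b)) = {s : every successor in {n0, n1, n2, n4, n5, n6}} = {n1, n2, n3, n5, n6, n7}
n0 ∉ Sat(AX (a → b)) = {n1, n2, n3, n5, n6, n7}, so the formula does not hold at n0.

No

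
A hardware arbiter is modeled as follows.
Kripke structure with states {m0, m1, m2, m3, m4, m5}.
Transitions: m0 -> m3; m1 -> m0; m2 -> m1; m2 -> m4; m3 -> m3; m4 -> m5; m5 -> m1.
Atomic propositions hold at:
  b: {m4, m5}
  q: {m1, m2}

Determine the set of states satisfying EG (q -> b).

{m0, m3}

Sat(q -> b) = {m0, m3, m4, m5}
EG (q -> b): greatest fixpoint, start Z0 = {m0, m3, m4, m5}, keep only states in Sat with some successor in Z. Z1 = {m0, m3, m4}; Z2 = {m0, m3}; fixed.
Sat(EG (q -> b)) = {m0, m3}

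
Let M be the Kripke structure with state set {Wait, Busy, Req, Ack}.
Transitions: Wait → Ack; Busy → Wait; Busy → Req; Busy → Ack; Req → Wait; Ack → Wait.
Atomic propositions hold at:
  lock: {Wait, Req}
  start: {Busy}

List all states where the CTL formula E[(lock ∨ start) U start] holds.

Sat(lock ∨ start) = {Wait, Busy, Req}
E[(lock ∨ start) U start]: least fixpoint, start Z0 = Sat(start) = {Busy}, add states in Sat(lock ∨ start) with some successor in Z. Already a fixed point.
Sat(E[(lock ∨ start) U start]) = {Busy}

{Busy}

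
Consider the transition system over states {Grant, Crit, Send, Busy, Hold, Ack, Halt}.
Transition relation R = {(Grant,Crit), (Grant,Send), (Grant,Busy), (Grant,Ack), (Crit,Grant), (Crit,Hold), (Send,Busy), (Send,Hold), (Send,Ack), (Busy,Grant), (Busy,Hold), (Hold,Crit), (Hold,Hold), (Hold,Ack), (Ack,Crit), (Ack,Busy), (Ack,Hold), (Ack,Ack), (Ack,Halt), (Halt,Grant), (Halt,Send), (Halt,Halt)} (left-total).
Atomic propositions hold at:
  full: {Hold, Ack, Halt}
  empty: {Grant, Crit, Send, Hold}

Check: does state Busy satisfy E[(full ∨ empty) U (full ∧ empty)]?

No

Sat(full ∨ empty) = {Grant, Crit, Send, Hold, Ack, Halt}
Sat(full ∧ empty) = {Hold}
E[(full ∨ empty) U (full ∧ empty)]: least fixpoint, start Z0 = Sat((full ∧ empty)) = {Hold}, add states in Sat(full ∨ empty) with some successor in Z. Z1 = {Crit, Send, Hold, Ack}; Z2 = {Grant, Crit, Send, Hold, Ack, Halt}; fixed.
Sat(E[(full ∨ empty) U (full ∧ empty)]) = {Grant, Crit, Send, Hold, Ack, Halt}
Busy ∉ Sat(E[(full ∨ empty) U (full ∧ empty)]) = {Grant, Crit, Send, Hold, Ack, Halt}, so the formula does not hold at Busy.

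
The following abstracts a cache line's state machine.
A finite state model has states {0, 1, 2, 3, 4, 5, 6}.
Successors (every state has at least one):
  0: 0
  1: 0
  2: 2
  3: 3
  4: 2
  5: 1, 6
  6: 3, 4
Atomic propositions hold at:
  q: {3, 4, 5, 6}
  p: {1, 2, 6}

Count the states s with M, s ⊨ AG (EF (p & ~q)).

Sat(~q) = {0, 1, 2}
Sat(p & ~q) = {1, 2}
EF (p & ~q): least fixpoint, start Z0 = {1, 2}, add states with some successor in Z. Z1 = {1, 2, 4, 5}; Z2 = {1, 2, 4, 5, 6}; fixed.
Sat(EF (p & ~q)) = {1, 2, 4, 5, 6}
AG (EF (p & ~q)): greatest fixpoint, start Z0 = {1, 2, 4, 5, 6}, keep only states in Sat with every successor in Z. Z1 = {2, 4, 5}; Z2 = {2, 4}; fixed.
Sat(AG (EF (p & ~q))) = {2, 4}
|Sat(AG (EF (p & ~q)))| = |{2, 4}| = 2.

2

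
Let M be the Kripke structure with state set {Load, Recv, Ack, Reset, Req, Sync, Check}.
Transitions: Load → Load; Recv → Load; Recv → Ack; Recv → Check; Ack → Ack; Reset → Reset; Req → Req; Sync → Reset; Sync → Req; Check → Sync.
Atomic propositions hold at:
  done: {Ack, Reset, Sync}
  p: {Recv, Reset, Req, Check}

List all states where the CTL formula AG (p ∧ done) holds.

Sat(p ∧ done) = {Reset}
AG (p ∧ done): greatest fixpoint, start Z0 = {Reset}, keep only states in Sat with every successor in Z. Already a fixed point.
Sat(AG (p ∧ done)) = {Reset}

{Reset}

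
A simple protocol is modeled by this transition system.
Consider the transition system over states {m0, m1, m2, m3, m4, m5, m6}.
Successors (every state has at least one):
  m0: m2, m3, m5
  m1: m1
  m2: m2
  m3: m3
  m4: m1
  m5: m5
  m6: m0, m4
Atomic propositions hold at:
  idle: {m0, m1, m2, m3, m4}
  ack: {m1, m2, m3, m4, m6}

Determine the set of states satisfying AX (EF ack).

EF ack: least fixpoint, start Z0 = {m1, m2, m3, m4, m6}, add states with some successor in Z. Z1 = {m0, m1, m2, m3, m4, m6}; fixed.
Sat(EF ack) = {m0, m1, m2, m3, m4, m6}
Sat(AX (EF ack)) = {s : every successor in {m0, m1, m2, m3, m4, m6}} = {m1, m2, m3, m4, m6}

{m1, m2, m3, m4, m6}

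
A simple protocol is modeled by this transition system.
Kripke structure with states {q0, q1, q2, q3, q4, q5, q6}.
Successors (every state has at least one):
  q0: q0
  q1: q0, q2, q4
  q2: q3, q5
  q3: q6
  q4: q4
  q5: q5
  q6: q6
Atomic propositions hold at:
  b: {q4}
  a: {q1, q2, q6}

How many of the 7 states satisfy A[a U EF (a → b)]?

6

Sat(a → b) = {q0, q3, q4, q5}
EF (a → b): least fixpoint, start Z0 = {q0, q3, q4, q5}, add states with some successor in Z. Z1 = {q0, q1, q2, q3, q4, q5}; fixed.
Sat(EF (a → b)) = {q0, q1, q2, q3, q4, q5}
A[a U EF (a → b)]: least fixpoint, start Z0 = Sat(EF (a → b)) = {q0, q1, q2, q3, q4, q5}, add states in Sat(a) with every successor in Z. Already a fixed point.
Sat(A[a U EF (a → b)]) = {q0, q1, q2, q3, q4, q5}
|Sat(A[a U EF (a → b)])| = |{q0, q1, q2, q3, q4, q5}| = 6.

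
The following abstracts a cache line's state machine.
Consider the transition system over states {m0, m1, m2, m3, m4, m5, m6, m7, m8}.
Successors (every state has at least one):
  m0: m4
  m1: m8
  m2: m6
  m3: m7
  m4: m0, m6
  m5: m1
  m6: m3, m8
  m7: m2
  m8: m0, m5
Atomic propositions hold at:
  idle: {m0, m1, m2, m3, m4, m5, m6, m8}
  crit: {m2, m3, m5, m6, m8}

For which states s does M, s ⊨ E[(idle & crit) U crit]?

Sat(idle & crit) = {m2, m3, m5, m6, m8}
E[(idle & crit) U crit]: least fixpoint, start Z0 = Sat(crit) = {m2, m3, m5, m6, m8}, add states in Sat(idle & crit) with some successor in Z. Already a fixed point.
Sat(E[(idle & crit) U crit]) = {m2, m3, m5, m6, m8}

{m2, m3, m5, m6, m8}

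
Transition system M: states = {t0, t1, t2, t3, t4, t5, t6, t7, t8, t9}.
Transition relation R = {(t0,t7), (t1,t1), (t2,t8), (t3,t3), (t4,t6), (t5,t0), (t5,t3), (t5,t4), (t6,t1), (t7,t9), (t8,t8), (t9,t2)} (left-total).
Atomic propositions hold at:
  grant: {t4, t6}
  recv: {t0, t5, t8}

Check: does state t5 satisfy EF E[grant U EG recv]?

EG recv: greatest fixpoint, start Z0 = {t0, t5, t8}, keep only states in Sat with some successor in Z. Z1 = {t5, t8}; Z2 = {t8}; fixed.
Sat(EG recv) = {t8}
E[grant U EG recv]: least fixpoint, start Z0 = Sat(EG recv) = {t8}, add states in Sat(grant) with some successor in Z. Already a fixed point.
Sat(E[grant U EG recv]) = {t8}
EF E[grant U EG recv]: least fixpoint, start Z0 = {t8}, add states with some successor in Z. Z1 = {t2, t8}; Z2 = {t2, t8, t9}; Z3 = {t2, t7, t8, t9}; Z4 = {t0, t2, t7, t8, t9}; Z5 = {t0, t2, t5, t7, t8, t9}; fixed.
Sat(EF E[grant U EG recv]) = {t0, t2, t5, t7, t8, t9}
t5 ∈ Sat(EF E[grant U EG recv]) = {t0, t2, t5, t7, t8, t9}, so the formula holds at t5.

Yes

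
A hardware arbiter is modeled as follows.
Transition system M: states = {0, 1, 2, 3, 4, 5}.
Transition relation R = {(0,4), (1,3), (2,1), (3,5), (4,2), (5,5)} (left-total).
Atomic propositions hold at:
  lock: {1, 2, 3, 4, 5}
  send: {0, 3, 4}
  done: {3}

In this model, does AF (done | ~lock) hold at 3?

Yes

Sat(~lock) = {0}
Sat(done | ~lock) = {0, 3}
AF (done | ~lock): least fixpoint, start Z0 = {0, 3}, add states with every successor in Z. Z1 = {0, 1, 3}; Z2 = {0, 1, 2, 3}; Z3 = {0, 1, 2, 3, 4}; fixed.
Sat(AF (done | ~lock)) = {0, 1, 2, 3, 4}
3 ∈ Sat(AF (done | ~lock)) = {0, 1, 2, 3, 4}, so the formula holds at 3.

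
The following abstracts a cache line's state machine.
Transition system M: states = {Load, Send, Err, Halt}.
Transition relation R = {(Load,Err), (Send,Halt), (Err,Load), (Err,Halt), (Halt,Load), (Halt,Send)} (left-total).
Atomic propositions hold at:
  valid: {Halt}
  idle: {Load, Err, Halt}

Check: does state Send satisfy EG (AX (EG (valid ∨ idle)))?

Sat(valid ∨ idle) = {Load, Err, Halt}
EG (valid ∨ idle): greatest fixpoint, start Z0 = {Load, Err, Halt}, keep only states in Sat with some successor in Z. Already a fixed point.
Sat(EG (valid ∨ idle)) = {Load, Err, Halt}
Sat(AX (EG (valid ∨ idle))) = {s : every successor in {Load, Err, Halt}} = {Load, Send, Err}
EG (AX (EG (valid ∨ idle))): greatest fixpoint, start Z0 = {Load, Send, Err}, keep only states in Sat with some successor in Z. Z1 = {Load, Err}; fixed.
Sat(EG (AX (EG (valid ∨ idle)))) = {Load, Err}
Send ∉ Sat(EG (AX (EG (valid ∨ idle)))) = {Load, Err}, so the formula does not hold at Send.

No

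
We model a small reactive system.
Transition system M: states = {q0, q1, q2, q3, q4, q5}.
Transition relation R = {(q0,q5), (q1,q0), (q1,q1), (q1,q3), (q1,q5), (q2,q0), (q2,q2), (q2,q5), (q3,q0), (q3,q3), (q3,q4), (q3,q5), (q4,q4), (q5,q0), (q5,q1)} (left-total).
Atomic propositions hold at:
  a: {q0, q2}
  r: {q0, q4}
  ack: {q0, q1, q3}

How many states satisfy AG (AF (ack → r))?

Sat(ack → r) = {q0, q2, q4, q5}
AF (ack → r): least fixpoint, start Z0 = {q0, q2, q4, q5}, add states with every successor in Z. Already a fixed point.
Sat(AF (ack → r)) = {q0, q2, q4, q5}
AG (AF (ack → r)): greatest fixpoint, start Z0 = {q0, q2, q4, q5}, keep only states in Sat with every successor in Z. Z1 = {q0, q2, q4}; Z2 = {q4}; fixed.
Sat(AG (AF (ack → r))) = {q4}
|Sat(AG (AF (ack → r)))| = |{q4}| = 1.

1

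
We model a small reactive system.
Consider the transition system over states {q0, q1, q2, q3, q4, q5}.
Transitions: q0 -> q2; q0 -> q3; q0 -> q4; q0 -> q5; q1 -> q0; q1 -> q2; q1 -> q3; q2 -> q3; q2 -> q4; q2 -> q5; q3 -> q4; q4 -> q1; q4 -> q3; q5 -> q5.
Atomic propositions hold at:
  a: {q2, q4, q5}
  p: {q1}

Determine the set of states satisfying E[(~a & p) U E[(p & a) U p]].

Sat(~a) = {q0, q1, q3}
Sat(~a & p) = {q1}
Sat(p & a) = ∅
E[(p & a) U p]: least fixpoint, start Z0 = Sat(p) = {q1}, add states in Sat(p & a) with some successor in Z. Already a fixed point.
Sat(E[(p & a) U p]) = {q1}
E[(~a & p) U E[(p & a) U p]]: least fixpoint, start Z0 = Sat(E[(p & a) U p]) = {q1}, add states in Sat(~a & p) with some successor in Z. Already a fixed point.
Sat(E[(~a & p) U E[(p & a) U p]]) = {q1}

{q1}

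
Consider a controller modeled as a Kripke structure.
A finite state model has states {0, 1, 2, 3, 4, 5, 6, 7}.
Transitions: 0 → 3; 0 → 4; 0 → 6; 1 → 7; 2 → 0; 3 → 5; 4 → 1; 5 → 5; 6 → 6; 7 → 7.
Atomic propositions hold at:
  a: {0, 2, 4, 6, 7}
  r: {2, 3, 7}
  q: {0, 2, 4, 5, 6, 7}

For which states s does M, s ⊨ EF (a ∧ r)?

Sat(a ∧ r) = {2, 7}
EF (a ∧ r): least fixpoint, start Z0 = {2, 7}, add states with some successor in Z. Z1 = {1, 2, 7}; Z2 = {1, 2, 4, 7}; Z3 = {0, 1, 2, 4, 7}; fixed.
Sat(EF (a ∧ r)) = {0, 1, 2, 4, 7}

{0, 1, 2, 4, 7}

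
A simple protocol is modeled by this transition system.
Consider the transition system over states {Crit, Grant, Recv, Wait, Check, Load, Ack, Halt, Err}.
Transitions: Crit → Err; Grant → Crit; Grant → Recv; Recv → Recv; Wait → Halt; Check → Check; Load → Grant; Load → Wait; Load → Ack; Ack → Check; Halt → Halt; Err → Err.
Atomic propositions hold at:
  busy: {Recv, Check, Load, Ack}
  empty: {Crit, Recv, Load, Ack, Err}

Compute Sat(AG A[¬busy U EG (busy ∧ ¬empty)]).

{Check}

Sat(¬busy) = {Crit, Grant, Wait, Halt, Err}
Sat(¬empty) = {Grant, Wait, Check, Halt}
Sat(busy ∧ ¬empty) = {Check}
EG (busy ∧ ¬empty): greatest fixpoint, start Z0 = {Check}, keep only states in Sat with some successor in Z. Already a fixed point.
Sat(EG (busy ∧ ¬empty)) = {Check}
A[¬busy U EG (busy ∧ ¬empty)]: least fixpoint, start Z0 = Sat(EG (busy ∧ ¬empty)) = {Check}, add states in Sat(¬busy) with every successor in Z. Already a fixed point.
Sat(A[¬busy U EG (busy ∧ ¬empty)]) = {Check}
AG A[¬busy U EG (busy ∧ ¬empty)]: greatest fixpoint, start Z0 = {Check}, keep only states in Sat with every successor in Z. Already a fixed point.
Sat(AG A[¬busy U EG (busy ∧ ¬empty)]) = {Check}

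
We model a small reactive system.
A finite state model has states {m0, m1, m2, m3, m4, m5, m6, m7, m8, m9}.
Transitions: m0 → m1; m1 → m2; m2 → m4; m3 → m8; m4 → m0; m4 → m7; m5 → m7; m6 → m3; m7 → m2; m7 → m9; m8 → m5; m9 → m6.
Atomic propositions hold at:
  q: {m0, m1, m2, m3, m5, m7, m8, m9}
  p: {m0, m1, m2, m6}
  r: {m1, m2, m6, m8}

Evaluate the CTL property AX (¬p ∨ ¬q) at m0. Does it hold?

No

Sat(¬p) = {m3, m4, m5, m7, m8, m9}
Sat(¬q) = {m4, m6}
Sat(¬p ∨ ¬q) = {m3, m4, m5, m6, m7, m8, m9}
Sat(AX (¬p ∨ ¬q)) = {s : every successor in {m3, m4, m5, m6, m7, m8, m9}} = {m2, m3, m5, m6, m8, m9}
m0 ∉ Sat(AX (¬p ∨ ¬q)) = {m2, m3, m5, m6, m8, m9}, so the formula does not hold at m0.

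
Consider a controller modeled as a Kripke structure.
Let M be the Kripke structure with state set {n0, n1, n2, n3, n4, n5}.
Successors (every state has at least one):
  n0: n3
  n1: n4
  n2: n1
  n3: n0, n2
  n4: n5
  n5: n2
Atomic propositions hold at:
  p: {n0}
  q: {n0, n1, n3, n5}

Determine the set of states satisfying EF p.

EF p: least fixpoint, start Z0 = {n0}, add states with some successor in Z. Z1 = {n0, n3}; fixed.
Sat(EF p) = {n0, n3}

{n0, n3}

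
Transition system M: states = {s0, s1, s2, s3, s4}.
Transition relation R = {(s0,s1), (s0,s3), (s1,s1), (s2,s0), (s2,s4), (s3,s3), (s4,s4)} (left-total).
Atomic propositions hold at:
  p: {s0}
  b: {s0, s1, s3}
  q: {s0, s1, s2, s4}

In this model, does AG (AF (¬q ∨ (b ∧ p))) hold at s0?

Sat(¬q) = {s3}
Sat(b ∧ p) = {s0}
Sat(¬q ∨ (b ∧ p)) = {s0, s3}
AF (¬q ∨ (b ∧ p)): least fixpoint, start Z0 = {s0, s3}, add states with every successor in Z. Already a fixed point.
Sat(AF (¬q ∨ (b ∧ p))) = {s0, s3}
AG (AF (¬q ∨ (b ∧ p))): greatest fixpoint, start Z0 = {s0, s3}, keep only states in Sat with every successor in Z. Z1 = {s3}; fixed.
Sat(AG (AF (¬q ∨ (b ∧ p)))) = {s3}
s0 ∉ Sat(AG (AF (¬q ∨ (b ∧ p)))) = {s3}, so the formula does not hold at s0.

No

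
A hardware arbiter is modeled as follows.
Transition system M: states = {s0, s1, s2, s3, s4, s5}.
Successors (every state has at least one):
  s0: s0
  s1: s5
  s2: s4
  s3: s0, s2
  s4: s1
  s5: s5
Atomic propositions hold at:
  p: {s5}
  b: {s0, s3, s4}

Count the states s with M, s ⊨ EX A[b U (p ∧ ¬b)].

2

Sat(¬b) = {s1, s2, s5}
Sat(p ∧ ¬b) = {s5}
A[b U (p ∧ ¬b)]: least fixpoint, start Z0 = Sat((p ∧ ¬b)) = {s5}, add states in Sat(b) with every successor in Z. Already a fixed point.
Sat(A[b U (p ∧ ¬b)]) = {s5}
Sat(EX A[b U (p ∧ ¬b)]) = {s : some successor in {s5}} = {s1, s5}
|Sat(EX A[b U (p ∧ ¬b)])| = |{s1, s5}| = 2.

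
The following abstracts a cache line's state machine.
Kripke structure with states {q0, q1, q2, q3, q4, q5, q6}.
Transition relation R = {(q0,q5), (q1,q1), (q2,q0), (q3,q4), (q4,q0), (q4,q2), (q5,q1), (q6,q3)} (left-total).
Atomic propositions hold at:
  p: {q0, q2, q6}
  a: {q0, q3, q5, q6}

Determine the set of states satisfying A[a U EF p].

EF p: least fixpoint, start Z0 = {q0, q2, q6}, add states with some successor in Z. Z1 = {q0, q2, q4, q6}; Z2 = {q0, q2, q3, q4, q6}; fixed.
Sat(EF p) = {q0, q2, q3, q4, q6}
A[a U EF p]: least fixpoint, start Z0 = Sat(EF p) = {q0, q2, q3, q4, q6}, add states in Sat(a) with every successor in Z. Already a fixed point.
Sat(A[a U EF p]) = {q0, q2, q3, q4, q6}

{q0, q2, q3, q4, q6}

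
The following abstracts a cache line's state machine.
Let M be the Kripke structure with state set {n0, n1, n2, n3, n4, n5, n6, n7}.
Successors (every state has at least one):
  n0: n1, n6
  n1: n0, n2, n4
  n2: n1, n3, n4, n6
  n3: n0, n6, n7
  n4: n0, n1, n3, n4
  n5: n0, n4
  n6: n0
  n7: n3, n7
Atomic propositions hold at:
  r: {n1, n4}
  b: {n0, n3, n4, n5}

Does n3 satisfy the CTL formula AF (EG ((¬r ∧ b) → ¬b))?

Sat(¬r) = {n0, n2, n3, n5, n6, n7}
Sat(¬r ∧ b) = {n0, n3, n5}
Sat(¬b) = {n1, n2, n6, n7}
Sat((¬r ∧ b) → ¬b) = {n1, n2, n4, n6, n7}
EG ((¬r ∧ b) → ¬b): greatest fixpoint, start Z0 = {n1, n2, n4, n6, n7}, keep only states in Sat with some successor in Z. Z1 = {n1, n2, n4, n7}; fixed.
Sat(EG ((¬r ∧ b) → ¬b)) = {n1, n2, n4, n7}
AF (EG ((¬r ∧ b) → ¬b)): least fixpoint, start Z0 = {n1, n2, n4, n7}, add states with every successor in Z. Already a fixed point.
Sat(AF (EG ((¬r ∧ b) → ¬b))) = {n1, n2, n4, n7}
n3 ∉ Sat(AF (EG ((¬r ∧ b) → ¬b))) = {n1, n2, n4, n7}, so the formula does not hold at n3.

No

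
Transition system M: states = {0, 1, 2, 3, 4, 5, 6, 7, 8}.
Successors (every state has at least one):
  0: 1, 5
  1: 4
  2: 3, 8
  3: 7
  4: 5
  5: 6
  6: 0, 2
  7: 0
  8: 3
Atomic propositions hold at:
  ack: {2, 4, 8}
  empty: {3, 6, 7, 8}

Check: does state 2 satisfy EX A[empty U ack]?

Yes

A[empty U ack]: least fixpoint, start Z0 = Sat(ack) = {2, 4, 8}, add states in Sat(empty) with every successor in Z. Already a fixed point.
Sat(A[empty U ack]) = {2, 4, 8}
Sat(EX A[empty U ack]) = {s : some successor in {2, 4, 8}} = {1, 2, 6}
2 ∈ Sat(EX A[empty U ack]) = {1, 2, 6}, so the formula holds at 2.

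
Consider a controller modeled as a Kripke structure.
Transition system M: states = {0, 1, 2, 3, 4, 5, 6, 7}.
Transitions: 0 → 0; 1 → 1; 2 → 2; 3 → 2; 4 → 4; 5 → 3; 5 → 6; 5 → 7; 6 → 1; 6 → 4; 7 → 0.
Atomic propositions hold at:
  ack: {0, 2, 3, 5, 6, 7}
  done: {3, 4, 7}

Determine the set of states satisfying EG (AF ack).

{0, 2, 3, 5, 7}

AF ack: least fixpoint, start Z0 = {0, 2, 3, 5, 6, 7}, add states with every successor in Z. Already a fixed point.
Sat(AF ack) = {0, 2, 3, 5, 6, 7}
EG (AF ack): greatest fixpoint, start Z0 = {0, 2, 3, 5, 6, 7}, keep only states in Sat with some successor in Z. Z1 = {0, 2, 3, 5, 7}; fixed.
Sat(EG (AF ack)) = {0, 2, 3, 5, 7}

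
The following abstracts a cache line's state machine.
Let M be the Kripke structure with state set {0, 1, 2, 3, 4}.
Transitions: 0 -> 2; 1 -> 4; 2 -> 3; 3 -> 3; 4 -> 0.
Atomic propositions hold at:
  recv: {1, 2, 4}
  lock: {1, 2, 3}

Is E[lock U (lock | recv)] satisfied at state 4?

Sat(lock | recv) = {1, 2, 3, 4}
E[lock U (lock | recv)]: least fixpoint, start Z0 = Sat((lock | recv)) = {1, 2, 3, 4}, add states in Sat(lock) with some successor in Z. Already a fixed point.
Sat(E[lock U (lock | recv)]) = {1, 2, 3, 4}
4 ∈ Sat(E[lock U (lock | recv)]) = {1, 2, 3, 4}, so the formula holds at 4.

Yes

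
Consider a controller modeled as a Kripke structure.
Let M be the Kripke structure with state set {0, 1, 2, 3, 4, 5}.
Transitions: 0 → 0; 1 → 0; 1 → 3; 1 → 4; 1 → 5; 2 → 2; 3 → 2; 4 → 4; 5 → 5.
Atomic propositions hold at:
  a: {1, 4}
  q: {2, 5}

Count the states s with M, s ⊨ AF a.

2

AF a: least fixpoint, start Z0 = {1, 4}, add states with every successor in Z. Already a fixed point.
Sat(AF a) = {1, 4}
|Sat(AF a)| = |{1, 4}| = 2.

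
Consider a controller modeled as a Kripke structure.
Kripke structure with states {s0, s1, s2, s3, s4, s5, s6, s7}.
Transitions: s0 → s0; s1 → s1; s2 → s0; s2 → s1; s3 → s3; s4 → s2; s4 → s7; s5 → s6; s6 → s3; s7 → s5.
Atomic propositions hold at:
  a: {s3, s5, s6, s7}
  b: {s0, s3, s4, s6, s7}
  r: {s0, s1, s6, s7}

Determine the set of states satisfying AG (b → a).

Sat(b → a) = {s1, s2, s3, s5, s6, s7}
AG (b → a): greatest fixpoint, start Z0 = {s1, s2, s3, s5, s6, s7}, keep only states in Sat with every successor in Z. Z1 = {s1, s3, s5, s6, s7}; fixed.
Sat(AG (b → a)) = {s1, s3, s5, s6, s7}

{s1, s3, s5, s6, s7}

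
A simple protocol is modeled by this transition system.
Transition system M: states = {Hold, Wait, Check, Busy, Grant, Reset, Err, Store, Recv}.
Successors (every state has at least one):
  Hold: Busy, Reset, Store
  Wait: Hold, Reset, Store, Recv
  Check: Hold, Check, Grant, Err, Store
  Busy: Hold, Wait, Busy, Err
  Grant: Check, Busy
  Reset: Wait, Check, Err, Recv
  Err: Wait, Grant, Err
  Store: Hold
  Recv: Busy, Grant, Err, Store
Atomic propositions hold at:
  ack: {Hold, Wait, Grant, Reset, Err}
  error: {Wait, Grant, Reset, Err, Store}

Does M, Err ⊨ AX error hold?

Sat(AX error) = {s : every successor in {Wait, Grant, Reset, Err, Store}} = {Err}
Err ∈ Sat(AX error) = {Err}, so the formula holds at Err.

Yes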